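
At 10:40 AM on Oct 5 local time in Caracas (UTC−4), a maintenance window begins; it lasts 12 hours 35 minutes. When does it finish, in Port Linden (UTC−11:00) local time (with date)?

Convert start to UTC: 10:40 AM + 4:00 = 2:40 PM UTC on Oct 5.
Add 12 hours and 35 minutes duration → 3:15 AM UTC (Oct 6).
Port Linden is UTC−11:00, so local end time = 3:15 AM − 11:00 = 4:15 PM on Oct 5.

4:15 PM on October 5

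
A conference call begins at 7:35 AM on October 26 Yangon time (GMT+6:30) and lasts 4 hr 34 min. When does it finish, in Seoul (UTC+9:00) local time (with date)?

Convert start to UTC: 7:35 AM − 6:30 = 1:05 AM UTC on Oct 26.
Add 4 hours and 34 minutes duration → 5:39 AM UTC.
Seoul is UTC+9:00, so local end time = 5:39 AM + 9:00 = 2:39 PM on Oct 26.

2:39 PM on October 26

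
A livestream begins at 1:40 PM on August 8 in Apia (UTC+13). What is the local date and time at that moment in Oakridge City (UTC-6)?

6:40 PM on Aug 7

Oakridge City is 19:00 behind Apia.
Shift by the zone difference: 1:40 PM − 19:00 = 6:40 PM on Aug 7 in Oakridge City.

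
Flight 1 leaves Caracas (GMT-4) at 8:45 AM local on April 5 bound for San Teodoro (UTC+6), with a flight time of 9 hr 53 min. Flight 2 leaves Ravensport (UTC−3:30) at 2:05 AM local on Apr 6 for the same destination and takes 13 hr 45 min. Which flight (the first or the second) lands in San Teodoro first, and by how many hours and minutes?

Flight 1 in UTC: 8:45 AM + 4:00 = 12:45 PM on Apr 5.
+9 hours 53 minutes → arrive 10:38 PM UTC on Apr 5.
Flight 2 in UTC: 2:05 AM + 3:30 = 5:35 AM on Apr 6.
+13 hours 45 minutes → arrive 7:20 PM UTC on Apr 6.
Flight 1 lands earlier by 20 hours 42 minutes.

the first, by 20 hours 42 minutes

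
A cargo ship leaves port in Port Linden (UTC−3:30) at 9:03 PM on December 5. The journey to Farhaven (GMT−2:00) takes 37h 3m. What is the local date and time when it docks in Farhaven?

Convert departure to UTC: 9:03 PM + 3:30 = 12:33 AM UTC on Dec 6.
Add 37 hours and 3 minutes travel time → 1:36 PM UTC (Dec 7).
Farhaven is UTC−2:00, so local arrival = 1:36 PM − 2:00 = 11:36 AM on Dec 7.

11:36 AM on December 7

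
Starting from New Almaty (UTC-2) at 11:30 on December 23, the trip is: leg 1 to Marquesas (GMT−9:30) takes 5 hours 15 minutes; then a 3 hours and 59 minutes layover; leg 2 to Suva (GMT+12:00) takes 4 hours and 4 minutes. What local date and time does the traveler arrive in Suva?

14:48 on December 24

Convert departure to UTC: 11:30 + 2:00 = 13:30 UTC on Dec 23.
Add 5 hours and 15 minutes leg 1 → 18:45 UTC.
Add 3 hours 59 minutes layover in Marquesas → 22:44 UTC.
Add 4 hours 4 minutes leg 2 → 02:48 UTC (Dec 24).
Suva is UTC+12:00, so local arrival = 02:48 + 12:00 = 14:48 on Dec 24.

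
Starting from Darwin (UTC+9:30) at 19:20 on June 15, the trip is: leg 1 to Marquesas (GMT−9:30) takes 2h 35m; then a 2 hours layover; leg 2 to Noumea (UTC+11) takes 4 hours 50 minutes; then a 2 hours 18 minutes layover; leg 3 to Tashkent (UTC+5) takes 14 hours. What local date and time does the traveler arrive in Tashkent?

Convert departure to UTC: 19:20 − 9:30 = 09:50 UTC on Jun 15.
Add 2 hours and 35 minutes leg 1 → 12:25 UTC.
Add 2 hours layover in Marquesas → 14:25 UTC.
Add 4 hours and 50 minutes leg 2 → 19:15 UTC.
Add 2 hours 18 minutes layover in Noumea → 21:33 UTC.
Add 14 hours leg 3 → 11:33 UTC (Jun 16).
Tashkent is UTC+5:00, so local arrival = 11:33 + 5:00 = 16:33 on Jun 16.

16:33 on June 16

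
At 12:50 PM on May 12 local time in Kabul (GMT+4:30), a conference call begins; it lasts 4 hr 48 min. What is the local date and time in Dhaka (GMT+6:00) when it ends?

Convert start to UTC: 12:50 PM − 4:30 = 8:20 AM UTC on May 12.
Add 4 hours and 48 minutes duration → 1:08 PM UTC.
Dhaka is UTC+6:00, so local end time = 1:08 PM + 6:00 = 7:08 PM on May 12.

7:08 PM on May 12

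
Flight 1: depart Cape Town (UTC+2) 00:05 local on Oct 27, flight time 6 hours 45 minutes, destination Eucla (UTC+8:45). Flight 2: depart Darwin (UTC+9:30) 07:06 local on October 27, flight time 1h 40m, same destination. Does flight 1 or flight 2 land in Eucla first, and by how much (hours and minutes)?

the second, by 5 hours 34 minutes

Flight 1 in UTC: 00:05 − 2:00 = 22:05 on Oct 26.
+6 hours and 45 minutes → arrive 04:50 UTC on Oct 27.
Flight 2 in UTC: 07:06 − 9:30 = 21:36 on Oct 26.
+1 hour 40 minutes → arrive 23:16 UTC on Oct 26.
Flight 2 lands earlier by 5 hours 34 minutes.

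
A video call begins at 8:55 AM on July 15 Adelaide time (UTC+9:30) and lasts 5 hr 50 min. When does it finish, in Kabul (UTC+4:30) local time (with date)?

9:45 AM on July 15

Kabul is 5:00 behind Adelaide.
After 5 hours and 50 minutes it is 2:45 PM in Adelaide.
Shift by the zone difference: 2:45 PM − 5:00 = 9:45 AM on Jul 15 in Kabul.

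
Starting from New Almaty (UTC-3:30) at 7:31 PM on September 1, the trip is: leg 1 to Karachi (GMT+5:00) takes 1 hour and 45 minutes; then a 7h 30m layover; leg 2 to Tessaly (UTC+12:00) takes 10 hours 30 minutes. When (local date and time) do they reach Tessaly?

6:46 AM on September 3

Convert departure to UTC: 7:31 PM + 3:30 = 11:01 PM UTC on Sep 1.
Add 1 hour 45 minutes leg 1 → 12:46 AM UTC (Sep 2).
Add 7 hours and 30 minutes layover in Karachi → 8:16 AM UTC.
Add 10 hours 30 minutes leg 2 → 6:46 PM UTC.
Tessaly is UTC+12:00, so local arrival = 6:46 PM + 12:00 = 6:46 AM on Sep 3.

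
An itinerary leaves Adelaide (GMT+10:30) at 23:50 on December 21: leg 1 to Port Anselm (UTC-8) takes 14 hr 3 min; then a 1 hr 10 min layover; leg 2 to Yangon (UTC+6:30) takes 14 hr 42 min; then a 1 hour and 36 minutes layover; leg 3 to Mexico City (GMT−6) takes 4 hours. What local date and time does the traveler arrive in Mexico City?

18:51 on December 22

Convert departure to UTC: 23:50 − 10:30 = 13:20 UTC on Dec 21.
Add 14 hours 3 minutes leg 1 → 03:23 UTC (Dec 22).
Add 1 hour and 10 minutes layover in Port Anselm → 04:33 UTC.
Add 14 hours and 42 minutes leg 2 → 19:15 UTC.
Add 1 hour and 36 minutes layover in Yangon → 20:51 UTC.
Add 4 hours leg 3 → 00:51 UTC (Dec 23).
Mexico City is UTC−6:00, so local arrival = 00:51 − 6:00 = 18:51 on Dec 22.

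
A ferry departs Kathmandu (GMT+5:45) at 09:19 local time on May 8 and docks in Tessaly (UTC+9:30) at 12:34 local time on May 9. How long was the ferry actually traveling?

23 hours 30 minutes

Departure in UTC: 09:19 − 5:45 = 03:34 on May 8.
Arrival in UTC: 12:34 − 9:30 = 03:04 on May 9.
Elapsed = 03:04 − 03:34 (+1 day) = 23 hours 30 minutes.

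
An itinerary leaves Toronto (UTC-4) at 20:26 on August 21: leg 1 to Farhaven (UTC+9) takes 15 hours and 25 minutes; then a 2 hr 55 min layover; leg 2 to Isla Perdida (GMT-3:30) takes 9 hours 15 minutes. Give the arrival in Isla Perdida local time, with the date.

00:31 on August 23

Convert departure to UTC: 20:26 + 4:00 = 00:26 UTC on Aug 22.
Add 15 hours 25 minutes leg 1 → 15:51 UTC.
Add 2 hours and 55 minutes layover in Farhaven → 18:46 UTC.
Add 9 hours 15 minutes leg 2 → 04:01 UTC (Aug 23).
Isla Perdida is UTC−3:30, so local arrival = 04:01 − 3:30 = 00:31 on Aug 23.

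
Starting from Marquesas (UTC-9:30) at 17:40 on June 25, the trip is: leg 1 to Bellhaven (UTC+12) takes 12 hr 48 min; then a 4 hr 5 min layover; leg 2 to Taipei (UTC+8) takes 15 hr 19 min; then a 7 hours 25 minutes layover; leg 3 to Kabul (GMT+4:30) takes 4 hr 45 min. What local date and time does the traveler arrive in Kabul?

Convert departure to UTC: 17:40 + 9:30 = 03:10 UTC on Jun 26.
Add 12 hours and 48 minutes leg 1 → 15:58 UTC.
Add 4 hours 5 minutes layover in Bellhaven → 20:03 UTC.
Add 15 hours 19 minutes leg 2 → 11:22 UTC (Jun 27).
Add 7 hours and 25 minutes layover in Taipei → 18:47 UTC.
Add 4 hours 45 minutes leg 3 → 23:32 UTC.
Kabul is UTC+4:30, so local arrival = 23:32 + 4:30 = 04:02 on Jun 28.

04:02 on June 28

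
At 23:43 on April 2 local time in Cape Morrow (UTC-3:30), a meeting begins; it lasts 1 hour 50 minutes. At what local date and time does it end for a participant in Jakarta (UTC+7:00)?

12:03 on April 3

Jakarta is 10:30 ahead of Cape Morrow.
After 1 hour and 50 minutes it is 01:33 (Apr 3) in Cape Morrow.
Shift by the zone difference: 01:33 + 10:30 = 12:03 on Apr 3 in Jakarta.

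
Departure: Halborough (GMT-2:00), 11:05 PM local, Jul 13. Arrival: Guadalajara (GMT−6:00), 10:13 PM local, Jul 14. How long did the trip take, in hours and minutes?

Departure in UTC: 11:05 PM + 2:00 = 1:05 AM on Jul 14.
Arrival in UTC: 10:13 PM + 6:00 = 4:13 AM on Jul 15.
Elapsed = 4:13 AM − 1:05 AM (+1 day) = 27 hours 8 minutes.

27 hours 8 minutes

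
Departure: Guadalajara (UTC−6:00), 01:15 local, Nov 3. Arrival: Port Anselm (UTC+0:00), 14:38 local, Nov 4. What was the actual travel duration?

Departure in UTC: 01:15 + 6:00 = 07:15 on Nov 3.
Arrival is already UTC: 14:38 on Nov 4.
Elapsed = 14:38 − 07:15 (+1 day) = 31 hours 23 minutes.

31 hours 23 minutes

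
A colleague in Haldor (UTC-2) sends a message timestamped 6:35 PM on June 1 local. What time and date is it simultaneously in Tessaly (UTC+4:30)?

1:05 AM on June 2

Tessaly is 6:30 ahead of Haldor.
Shift by the zone difference: 6:35 PM + 6:30 = 1:05 AM on Jun 2 in Tessaly.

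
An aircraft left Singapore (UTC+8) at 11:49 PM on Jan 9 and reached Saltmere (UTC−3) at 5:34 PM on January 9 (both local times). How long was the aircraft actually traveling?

4 hours 45 minutes

Departure in UTC: 11:49 PM − 8:00 = 3:49 PM on Jan 9.
Arrival in UTC: 5:34 PM + 3:00 = 8:34 PM on Jan 9.
Elapsed = 8:34 PM − 3:49 PM = 4 hours 45 minutes.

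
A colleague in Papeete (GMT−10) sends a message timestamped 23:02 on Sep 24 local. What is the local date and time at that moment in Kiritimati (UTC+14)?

23:02 on Sep 25

Kiritimati is 24:00 ahead of Papeete.
Shift by the zone difference: 23:02 + 24:00 = 23:02 on Sep 25 in Kiritimati.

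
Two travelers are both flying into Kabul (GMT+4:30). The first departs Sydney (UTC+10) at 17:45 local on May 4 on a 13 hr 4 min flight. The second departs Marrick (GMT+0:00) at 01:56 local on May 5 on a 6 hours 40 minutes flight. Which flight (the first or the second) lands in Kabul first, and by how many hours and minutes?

Flight 1 in UTC: 17:45 − 10:00 = 07:45 on May 4.
+13 hours 4 minutes → arrive 20:49 UTC on May 4.
Flight 2 departs at 01:56 UTC (May 5).
+6 hours 40 minutes → arrive 08:36 UTC on May 5.
Flight 1 lands earlier by 11 hours 47 minutes.

the first, by 11 hours 47 minutes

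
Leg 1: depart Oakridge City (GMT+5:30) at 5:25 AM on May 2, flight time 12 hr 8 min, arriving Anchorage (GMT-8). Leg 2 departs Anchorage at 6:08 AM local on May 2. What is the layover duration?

2 hours 5 minutes

Convert departure to UTC: 5:25 AM − 5:30 = 11:55 PM UTC on May 1.
Add 12 hours and 8 minutes flight time → 12:03 PM UTC (May 2).
Anchorage is UTC−8:00, so local arrival = 12:03 PM − 8:00 = 4:03 AM on May 2.
Layover = 6:08 AM − 4:03 AM = 2 hours 5 minutes.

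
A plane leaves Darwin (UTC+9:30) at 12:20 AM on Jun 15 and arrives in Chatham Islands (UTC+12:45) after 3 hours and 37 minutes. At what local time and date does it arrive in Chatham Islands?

7:12 AM on June 15

Convert departure to UTC: 12:20 AM − 9:30 = 2:50 PM UTC on Jun 14.
Add 3 hours and 37 minutes travel time → 6:27 PM UTC.
Chatham Islands is UTC+12:45, so local arrival = 6:27 PM + 12:45 = 7:12 AM on Jun 15.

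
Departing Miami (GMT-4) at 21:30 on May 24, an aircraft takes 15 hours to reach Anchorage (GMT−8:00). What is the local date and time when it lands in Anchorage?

08:30 on May 25

Convert departure to UTC: 21:30 + 4:00 = 01:30 UTC on May 25.
Add 15 hours travel time → 16:30 UTC.
Anchorage is UTC−8:00, so local arrival = 16:30 − 8:00 = 08:30 on May 25.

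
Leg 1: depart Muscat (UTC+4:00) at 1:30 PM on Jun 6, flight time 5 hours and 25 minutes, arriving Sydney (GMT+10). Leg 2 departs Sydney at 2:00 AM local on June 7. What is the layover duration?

1 hour 5 minutes

Convert departure to UTC: 1:30 PM − 4:00 = 9:30 AM UTC on Jun 6.
Add 5 hours and 25 minutes flight time → 2:55 PM UTC.
Sydney is UTC+10:00, so local arrival = 2:55 PM + 10:00 = 12:55 AM on Jun 7.
Layover = 2:00 AM − 12:55 AM = 1 hour 5 minutes.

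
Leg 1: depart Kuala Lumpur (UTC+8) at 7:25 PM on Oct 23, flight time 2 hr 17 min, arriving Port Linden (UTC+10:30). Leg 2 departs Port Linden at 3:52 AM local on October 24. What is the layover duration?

3 hours 40 minutes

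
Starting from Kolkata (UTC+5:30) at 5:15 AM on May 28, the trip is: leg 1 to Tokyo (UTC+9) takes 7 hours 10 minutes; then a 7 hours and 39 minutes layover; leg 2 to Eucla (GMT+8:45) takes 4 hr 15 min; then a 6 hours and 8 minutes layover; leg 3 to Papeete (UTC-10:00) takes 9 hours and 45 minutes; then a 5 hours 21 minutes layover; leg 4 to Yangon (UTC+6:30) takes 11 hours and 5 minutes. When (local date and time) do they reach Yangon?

Convert departure to UTC: 5:15 AM − 5:30 = 11:45 PM UTC on May 27.
Add 7 hours and 10 minutes leg 1 → 6:55 AM UTC (May 28).
Add 7 hours 39 minutes layover in Tokyo → 2:34 PM UTC.
Add 4 hours 15 minutes leg 2 → 6:49 PM UTC.
Add 6 hours and 8 minutes layover in Eucla → 12:57 AM UTC (May 29).
Add 9 hours and 45 minutes leg 3 → 10:42 AM UTC.
Add 5 hours and 21 minutes layover in Papeete → 4:03 PM UTC.
Add 11 hours 5 minutes leg 4 → 3:08 AM UTC (May 30).
Yangon is UTC+6:30, so local arrival = 3:08 AM + 6:30 = 9:38 AM on May 30.

9:38 AM on May 30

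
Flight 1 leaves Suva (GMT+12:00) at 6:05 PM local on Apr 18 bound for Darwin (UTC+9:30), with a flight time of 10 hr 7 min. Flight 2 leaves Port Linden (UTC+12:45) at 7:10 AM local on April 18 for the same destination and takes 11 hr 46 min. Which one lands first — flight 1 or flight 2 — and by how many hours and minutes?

the second, by 10 hours 1 minute

Flight 1 in UTC: 6:05 PM − 12:00 = 6:05 AM on Apr 18.
+10 hours 7 minutes → arrive 4:12 PM UTC on Apr 18.
Flight 2 in UTC: 7:10 AM − 12:45 = 6:25 PM on Apr 17.
+11 hours and 46 minutes → arrive 6:11 AM UTC on Apr 18.
Flight 2 lands earlier by 10 hours 1 minute.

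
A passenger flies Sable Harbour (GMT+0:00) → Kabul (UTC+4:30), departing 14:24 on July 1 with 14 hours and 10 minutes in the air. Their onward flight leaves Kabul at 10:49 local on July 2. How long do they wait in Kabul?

1 hour 45 minutes

Sable Harbour is at UTC+0, so departure is already 14:24 UTC on Jul 1.
Add 14 hours and 10 minutes flight time → 04:34 UTC (Jul 2).
Kabul is UTC+4:30, so local arrival = 04:34 + 4:30 = 09:04 on Jul 2.
Layover = 10:49 − 09:04 = 1 hour 45 minutes.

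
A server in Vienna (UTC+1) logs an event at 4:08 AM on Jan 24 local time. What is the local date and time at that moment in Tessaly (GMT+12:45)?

In UTC: 4:08 AM − 1:00 = 3:08 AM on Jan 24.
Tessaly is UTC+12:45: 3:08 AM + 12:45 = 3:53 PM on Jan 24.

3:53 PM on January 24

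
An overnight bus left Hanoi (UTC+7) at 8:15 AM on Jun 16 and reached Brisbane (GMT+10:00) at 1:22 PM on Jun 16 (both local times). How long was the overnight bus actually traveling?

2 hours 7 minutes

Departure in UTC: 8:15 AM − 7:00 = 1:15 AM on Jun 16.
Arrival in UTC: 1:22 PM − 10:00 = 3:22 AM on Jun 16.
Elapsed = 3:22 AM − 1:15 AM = 2 hours 7 minutes.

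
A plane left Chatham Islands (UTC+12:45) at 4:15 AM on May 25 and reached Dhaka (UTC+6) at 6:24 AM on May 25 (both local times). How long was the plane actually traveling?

8 hours 54 minutes

Departure in UTC: 4:15 AM − 12:45 = 3:30 PM on May 24.
Arrival in UTC: 6:24 AM − 6:00 = 12:24 AM on May 25.
Elapsed = 12:24 AM − 3:30 PM (+1 day) = 8 hours 54 minutes.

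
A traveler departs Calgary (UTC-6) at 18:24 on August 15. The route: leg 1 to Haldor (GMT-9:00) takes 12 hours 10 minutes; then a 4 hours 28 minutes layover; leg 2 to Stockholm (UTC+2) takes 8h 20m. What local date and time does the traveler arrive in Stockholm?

Convert departure to UTC: 18:24 + 6:00 = 00:24 UTC on Aug 16.
Add 12 hours 10 minutes leg 1 → 12:34 UTC.
Add 4 hours and 28 minutes layover in Haldor → 17:02 UTC.
Add 8 hours 20 minutes leg 2 → 01:22 UTC (Aug 17).
Stockholm is UTC+2:00, so local arrival = 01:22 + 2:00 = 03:22 on Aug 17.

03:22 on August 17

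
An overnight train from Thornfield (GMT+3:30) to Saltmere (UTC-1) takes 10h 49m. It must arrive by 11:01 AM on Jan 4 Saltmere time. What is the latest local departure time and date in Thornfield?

Target arrival in UTC: 11:01 AM + 1:00 = 12:01 PM on Jan 4.
Subtract 10 hours and 49 minutes → departure 1:12 AM UTC on Jan 4.
Thornfield is UTC+3:30: 1:12 AM + 3:30 = 4:42 AM on Jan 4.

4:42 AM on January 4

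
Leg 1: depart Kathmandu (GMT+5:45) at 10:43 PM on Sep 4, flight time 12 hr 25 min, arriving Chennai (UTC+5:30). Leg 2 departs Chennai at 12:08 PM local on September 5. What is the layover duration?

1 hour 15 minutes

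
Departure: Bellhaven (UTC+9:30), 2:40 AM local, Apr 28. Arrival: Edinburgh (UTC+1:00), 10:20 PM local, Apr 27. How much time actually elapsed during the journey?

4 hours 10 minutes

Departure in UTC: 2:40 AM − 9:30 = 5:10 PM on Apr 27.
Arrival in UTC: 10:20 PM − 1:00 = 9:20 PM on Apr 27.
Elapsed = 9:20 PM − 5:10 PM = 4 hours 10 minutes.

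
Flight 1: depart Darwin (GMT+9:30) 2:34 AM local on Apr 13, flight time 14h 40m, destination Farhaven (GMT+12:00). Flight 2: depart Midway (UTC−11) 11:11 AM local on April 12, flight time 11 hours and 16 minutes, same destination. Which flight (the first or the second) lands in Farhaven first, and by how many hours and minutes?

Flight 1 in UTC: 2:34 AM − 9:30 = 5:04 PM on Apr 12.
+14 hours 40 minutes → arrive 7:44 AM UTC on Apr 13.
Flight 2 in UTC: 11:11 AM + 11:00 = 10:11 PM on Apr 12.
+11 hours 16 minutes → arrive 9:27 AM UTC on Apr 13.
Flight 1 lands earlier by 1 hour 43 minutes.

the first, by 1 hour 43 minutes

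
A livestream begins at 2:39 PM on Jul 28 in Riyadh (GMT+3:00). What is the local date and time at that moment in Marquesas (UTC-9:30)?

2:09 AM on July 28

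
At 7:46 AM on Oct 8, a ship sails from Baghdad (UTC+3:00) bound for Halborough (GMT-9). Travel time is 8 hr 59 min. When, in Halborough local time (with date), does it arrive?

Convert departure to UTC: 7:46 AM − 3:00 = 4:46 AM UTC on Oct 8.
Add 8 hours 59 minutes travel time → 1:45 PM UTC.
Halborough is UTC−9:00, so local arrival = 1:45 PM − 9:00 = 4:45 AM on Oct 8.

4:45 AM on October 8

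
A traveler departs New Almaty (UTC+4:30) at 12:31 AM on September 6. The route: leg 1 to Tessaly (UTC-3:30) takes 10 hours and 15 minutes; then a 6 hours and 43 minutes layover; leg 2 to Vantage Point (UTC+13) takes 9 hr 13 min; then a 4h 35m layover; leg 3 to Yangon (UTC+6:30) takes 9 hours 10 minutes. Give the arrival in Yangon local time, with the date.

6:27 PM on September 7

Convert departure to UTC: 12:31 AM − 4:30 = 8:01 PM UTC on Sep 5.
Add 10 hours 15 minutes leg 1 → 6:16 AM UTC (Sep 6).
Add 6 hours 43 minutes layover in Tessaly → 12:59 PM UTC.
Add 9 hours 13 minutes leg 2 → 10:12 PM UTC.
Add 4 hours and 35 minutes layover in Vantage Point → 2:47 AM UTC (Sep 7).
Add 9 hours and 10 minutes leg 3 → 11:57 AM UTC.
Yangon is UTC+6:30, so local arrival = 11:57 AM + 6:30 = 6:27 PM on Sep 7.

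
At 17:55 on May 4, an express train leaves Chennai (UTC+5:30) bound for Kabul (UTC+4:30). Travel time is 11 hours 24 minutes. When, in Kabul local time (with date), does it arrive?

Convert departure to UTC: 17:55 − 5:30 = 12:25 UTC on May 4.
Add 11 hours and 24 minutes travel time → 23:49 UTC.
Kabul is UTC+4:30, so local arrival = 23:49 + 4:30 = 04:19 on May 5.

04:19 on May 5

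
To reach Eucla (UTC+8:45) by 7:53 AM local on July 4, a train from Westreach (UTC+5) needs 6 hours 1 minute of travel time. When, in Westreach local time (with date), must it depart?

10:07 PM on July 3

Target arrival in UTC: 7:53 AM − 8:45 = 11:08 PM on Jul 3.
Subtract 6 hours 1 minute → departure 5:07 PM UTC on Jul 3.
Westreach is UTC+5:00: 5:07 PM + 5:00 = 10:07 PM on Jul 3.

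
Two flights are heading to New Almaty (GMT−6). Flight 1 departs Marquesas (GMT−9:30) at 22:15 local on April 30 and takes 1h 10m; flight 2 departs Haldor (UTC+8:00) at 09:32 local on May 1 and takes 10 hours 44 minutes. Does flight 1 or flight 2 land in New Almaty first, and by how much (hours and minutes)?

the first, by 3 hours 21 minutes

Flight 1 in UTC: 22:15 + 9:30 = 07:45 on May 1.
+1 hour 10 minutes → arrive 08:55 UTC on May 1.
Flight 2 in UTC: 09:32 − 8:00 = 01:32 on May 1.
+10 hours and 44 minutes → arrive 12:16 UTC on May 1.
Flight 1 lands earlier by 3 hours 21 minutes.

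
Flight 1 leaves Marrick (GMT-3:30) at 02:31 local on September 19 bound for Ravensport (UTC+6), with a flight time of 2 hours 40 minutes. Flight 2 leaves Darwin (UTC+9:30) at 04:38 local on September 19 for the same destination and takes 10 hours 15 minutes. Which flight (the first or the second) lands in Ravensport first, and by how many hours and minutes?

Flight 1 in UTC: 02:31 + 3:30 = 06:01 on Sep 19.
+2 hours 40 minutes → arrive 08:41 UTC on Sep 19.
Flight 2 in UTC: 04:38 − 9:30 = 19:08 on Sep 18.
+10 hours 15 minutes → arrive 05:23 UTC on Sep 19.
Flight 2 lands earlier by 3 hours 18 minutes.

the second, by 3 hours 18 minutes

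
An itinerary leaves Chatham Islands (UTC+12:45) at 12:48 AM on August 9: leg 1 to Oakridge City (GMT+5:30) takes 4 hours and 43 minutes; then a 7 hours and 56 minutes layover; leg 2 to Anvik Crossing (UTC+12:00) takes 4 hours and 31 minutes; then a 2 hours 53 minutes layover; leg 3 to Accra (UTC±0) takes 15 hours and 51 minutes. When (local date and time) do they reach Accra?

Convert departure to UTC: 12:48 AM − 12:45 = 12:03 PM UTC on Aug 8.
Add 4 hours and 43 minutes leg 1 → 4:46 PM UTC.
Add 7 hours and 56 minutes layover in Oakridge City → 12:42 AM UTC (Aug 9).
Add 4 hours and 31 minutes leg 2 → 5:13 AM UTC.
Add 2 hours 53 minutes layover in Anvik Crossing → 8:06 AM UTC.
Add 15 hours and 51 minutes leg 3 → 11:57 PM UTC.
Accra is UTC+0, so local arrival is the same: 11:57 PM on Aug 9.

11:57 PM on August 9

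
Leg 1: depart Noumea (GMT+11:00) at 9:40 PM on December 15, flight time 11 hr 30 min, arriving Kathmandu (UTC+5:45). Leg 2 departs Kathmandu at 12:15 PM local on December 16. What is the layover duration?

Convert departure to UTC: 9:40 PM − 11:00 = 10:40 AM UTC on Dec 15.
Add 11 hours and 30 minutes flight time → 10:10 PM UTC.
Kathmandu is UTC+5:45, so local arrival = 10:10 PM + 5:45 = 3:55 AM on Dec 16.
Layover = 12:15 PM − 3:55 AM = 8 hours 20 minutes.

8 hours 20 minutes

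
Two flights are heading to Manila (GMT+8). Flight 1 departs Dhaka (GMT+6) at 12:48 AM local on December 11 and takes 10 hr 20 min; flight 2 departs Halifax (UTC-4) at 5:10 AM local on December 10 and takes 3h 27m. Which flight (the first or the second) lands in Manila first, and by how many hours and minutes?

the second, by 16 hours 31 minutes

Flight 1 in UTC: 12:48 AM − 6:00 = 6:48 PM on Dec 10.
+10 hours 20 minutes → arrive 5:08 AM UTC on Dec 11.
Flight 2 in UTC: 5:10 AM + 4:00 = 9:10 AM on Dec 10.
+3 hours and 27 minutes → arrive 12:37 PM UTC on Dec 10.
Flight 2 lands earlier by 16 hours 31 minutes.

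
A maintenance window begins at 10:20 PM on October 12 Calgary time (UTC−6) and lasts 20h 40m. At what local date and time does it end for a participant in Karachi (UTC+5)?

6:00 AM on October 14

Convert start to UTC: 10:20 PM + 6:00 = 4:20 AM UTC on Oct 13.
Add 20 hours 40 minutes duration → 1:00 AM UTC (Oct 14).
Karachi is UTC+5:00, so local end time = 1:00 AM + 5:00 = 6:00 AM on Oct 14.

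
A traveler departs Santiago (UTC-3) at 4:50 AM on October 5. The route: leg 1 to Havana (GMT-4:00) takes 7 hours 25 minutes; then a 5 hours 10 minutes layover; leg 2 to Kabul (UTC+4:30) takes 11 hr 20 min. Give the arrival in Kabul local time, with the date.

12:15 PM on Oct 6

Convert departure to UTC: 4:50 AM + 3:00 = 7:50 AM UTC on Oct 5.
Add 7 hours 25 minutes leg 1 → 3:15 PM UTC.
Add 5 hours 10 minutes layover in Havana → 8:25 PM UTC.
Add 11 hours and 20 minutes leg 2 → 7:45 AM UTC (Oct 6).
Kabul is UTC+4:30, so local arrival = 7:45 AM + 4:30 = 12:15 PM on Oct 6.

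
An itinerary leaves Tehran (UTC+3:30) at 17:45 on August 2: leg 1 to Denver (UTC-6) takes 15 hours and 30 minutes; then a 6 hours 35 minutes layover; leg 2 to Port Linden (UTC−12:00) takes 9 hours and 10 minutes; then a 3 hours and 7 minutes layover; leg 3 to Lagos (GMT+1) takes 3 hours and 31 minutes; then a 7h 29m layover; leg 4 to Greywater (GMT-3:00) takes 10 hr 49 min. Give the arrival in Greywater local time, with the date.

19:26 on Aug 4

Convert departure to UTC: 17:45 − 3:30 = 14:15 UTC on Aug 2.
Add 15 hours and 30 minutes leg 1 → 05:45 UTC (Aug 3).
Add 6 hours and 35 minutes layover in Denver → 12:20 UTC.
Add 9 hours 10 minutes leg 2 → 21:30 UTC.
Add 3 hours 7 minutes layover in Port Linden → 00:37 UTC (Aug 4).
Add 3 hours 31 minutes leg 3 → 04:08 UTC.
Add 7 hours 29 minutes layover in Lagos → 11:37 UTC.
Add 10 hours 49 minutes leg 4 → 22:26 UTC.
Greywater is UTC−3:00, so local arrival = 22:26 − 3:00 = 19:26 on Aug 4.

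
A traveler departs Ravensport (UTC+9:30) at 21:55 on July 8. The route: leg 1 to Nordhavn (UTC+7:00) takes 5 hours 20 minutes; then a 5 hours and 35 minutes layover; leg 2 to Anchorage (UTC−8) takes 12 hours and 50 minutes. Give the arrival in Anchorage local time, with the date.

Convert departure to UTC: 21:55 − 9:30 = 12:25 UTC on Jul 8.
Add 5 hours 20 minutes leg 1 → 17:45 UTC.
Add 5 hours 35 minutes layover in Nordhavn → 23:20 UTC.
Add 12 hours 50 minutes leg 2 → 12:10 UTC (Jul 9).
Anchorage is UTC−8:00, so local arrival = 12:10 − 8:00 = 04:10 on Jul 9.

04:10 on Jul 9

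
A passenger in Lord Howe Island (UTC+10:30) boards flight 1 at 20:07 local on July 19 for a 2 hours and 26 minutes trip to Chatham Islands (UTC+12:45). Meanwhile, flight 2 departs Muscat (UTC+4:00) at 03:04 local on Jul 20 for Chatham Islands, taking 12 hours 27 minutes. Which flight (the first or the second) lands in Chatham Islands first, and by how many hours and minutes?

the first, by 23 hours 28 minutes

Flight 1 in UTC: 20:07 − 10:30 = 09:37 on Jul 19.
+2 hours and 26 minutes → arrive 12:03 UTC on Jul 19.
Flight 2 in UTC: 03:04 − 4:00 = 23:04 on Jul 19.
+12 hours and 27 minutes → arrive 11:31 UTC on Jul 20.
Flight 1 lands earlier by 23 hours 28 minutes.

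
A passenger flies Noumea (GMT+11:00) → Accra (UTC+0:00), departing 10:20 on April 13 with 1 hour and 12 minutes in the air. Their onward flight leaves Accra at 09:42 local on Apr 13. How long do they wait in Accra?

Convert departure to UTC: 10:20 − 11:00 = 23:20 UTC on Apr 12.
Add 1 hour 12 minutes flight time → 00:32 UTC (Apr 13).
Accra is UTC+0, so local arrival is the same: 00:32 on Apr 13.
Layover = 09:42 − 00:32 = 9 hours 10 minutes.

9 hours 10 minutes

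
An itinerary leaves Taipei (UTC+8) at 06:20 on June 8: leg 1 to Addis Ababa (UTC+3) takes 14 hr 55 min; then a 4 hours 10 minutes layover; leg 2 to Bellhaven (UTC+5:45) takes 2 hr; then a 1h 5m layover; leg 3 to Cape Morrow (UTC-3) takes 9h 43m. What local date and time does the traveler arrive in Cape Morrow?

Convert departure to UTC: 06:20 − 8:00 = 22:20 UTC on Jun 7.
Add 14 hours 55 minutes leg 1 → 13:15 UTC (Jun 8).
Add 4 hours 10 minutes layover in Addis Ababa → 17:25 UTC.
Add 2 hours leg 2 → 19:25 UTC.
Add 1 hour 5 minutes layover in Bellhaven → 20:30 UTC.
Add 9 hours 43 minutes leg 3 → 06:13 UTC (Jun 9).
Cape Morrow is UTC−3:00, so local arrival = 06:13 − 3:00 = 03:13 on Jun 9.

03:13 on June 9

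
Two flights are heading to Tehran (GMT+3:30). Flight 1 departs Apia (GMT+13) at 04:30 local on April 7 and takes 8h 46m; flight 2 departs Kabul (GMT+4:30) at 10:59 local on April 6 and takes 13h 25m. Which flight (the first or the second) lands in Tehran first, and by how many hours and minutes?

the second, by 4 hours 22 minutes

Flight 1 in UTC: 04:30 − 13:00 = 15:30 on Apr 6.
+8 hours 46 minutes → arrive 00:16 UTC on Apr 7.
Flight 2 in UTC: 10:59 − 4:30 = 06:29 on Apr 6.
+13 hours 25 minutes → arrive 19:54 UTC on Apr 6.
Flight 2 lands earlier by 4 hours 22 minutes.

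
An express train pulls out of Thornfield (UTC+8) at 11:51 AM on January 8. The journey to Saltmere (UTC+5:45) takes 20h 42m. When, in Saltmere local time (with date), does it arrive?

6:18 AM on Jan 9

Convert departure to UTC: 11:51 AM − 8:00 = 3:51 AM UTC on Jan 8.
Add 20 hours and 42 minutes travel time → 12:33 AM UTC (Jan 9).
Saltmere is UTC+5:45, so local arrival = 12:33 AM + 5:45 = 6:18 AM on Jan 9.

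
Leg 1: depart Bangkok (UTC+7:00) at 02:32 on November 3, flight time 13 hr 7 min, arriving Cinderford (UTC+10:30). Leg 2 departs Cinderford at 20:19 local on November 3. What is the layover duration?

1 hour 10 minutes

Convert departure to UTC: 02:32 − 7:00 = 19:32 UTC on Nov 2.
Add 13 hours 7 minutes flight time → 08:39 UTC (Nov 3).
Cinderford is UTC+10:30, so local arrival = 08:39 + 10:30 = 19:09 on Nov 3.
Layover = 20:19 − 19:09 = 1 hour 10 minutes.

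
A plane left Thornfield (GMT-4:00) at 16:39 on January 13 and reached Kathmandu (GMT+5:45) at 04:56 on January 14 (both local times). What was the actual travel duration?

2 hours 32 minutes

Departure in UTC: 16:39 + 4:00 = 20:39 on Jan 13.
Arrival in UTC: 04:56 − 5:45 = 23:11 on Jan 13.
Elapsed = 23:11 − 20:39 = 2 hours 32 minutes.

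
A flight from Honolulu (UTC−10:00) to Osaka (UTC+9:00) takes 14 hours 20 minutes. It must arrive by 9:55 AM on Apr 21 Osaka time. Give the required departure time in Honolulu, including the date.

12:35 AM on April 20

Target arrival in UTC: 9:55 AM − 9:00 = 12:55 AM on Apr 21.
Subtract 14 hours and 20 minutes → departure 10:35 AM UTC on Apr 20.
Honolulu is UTC−10:00: 10:35 AM − 10:00 = 12:35 AM on Apr 20.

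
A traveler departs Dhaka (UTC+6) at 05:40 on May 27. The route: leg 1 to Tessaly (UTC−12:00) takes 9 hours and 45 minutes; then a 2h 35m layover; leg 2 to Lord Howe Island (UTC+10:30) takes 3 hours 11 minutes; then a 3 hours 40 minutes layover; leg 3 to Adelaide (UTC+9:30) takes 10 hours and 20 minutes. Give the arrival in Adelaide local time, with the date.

14:41 on May 28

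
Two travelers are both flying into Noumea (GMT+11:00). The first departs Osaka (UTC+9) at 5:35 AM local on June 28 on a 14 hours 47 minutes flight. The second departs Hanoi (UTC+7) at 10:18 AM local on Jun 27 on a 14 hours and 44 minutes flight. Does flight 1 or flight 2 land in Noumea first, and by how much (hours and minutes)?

the second, by 17 hours 20 minutes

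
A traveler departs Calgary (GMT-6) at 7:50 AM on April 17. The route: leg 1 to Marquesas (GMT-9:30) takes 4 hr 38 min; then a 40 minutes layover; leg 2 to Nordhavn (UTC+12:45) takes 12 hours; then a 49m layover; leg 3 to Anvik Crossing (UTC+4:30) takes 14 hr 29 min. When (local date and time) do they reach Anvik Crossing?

Convert departure to UTC: 7:50 AM + 6:00 = 1:50 PM UTC on Apr 17.
Add 4 hours and 38 minutes leg 1 → 6:28 PM UTC.
Add 40 minutes layover in Marquesas → 7:08 PM UTC.
Add 12 hours leg 2 → 7:08 AM UTC (Apr 18).
Add 49 minutes layover in Nordhavn → 7:57 AM UTC.
Add 14 hours and 29 minutes leg 3 → 10:26 PM UTC.
Anvik Crossing is UTC+4:30, so local arrival = 10:26 PM + 4:30 = 2:56 AM on Apr 19.

2:56 AM on Apr 19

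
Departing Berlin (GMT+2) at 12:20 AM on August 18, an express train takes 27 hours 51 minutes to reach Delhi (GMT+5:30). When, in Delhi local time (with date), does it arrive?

7:41 AM on Aug 19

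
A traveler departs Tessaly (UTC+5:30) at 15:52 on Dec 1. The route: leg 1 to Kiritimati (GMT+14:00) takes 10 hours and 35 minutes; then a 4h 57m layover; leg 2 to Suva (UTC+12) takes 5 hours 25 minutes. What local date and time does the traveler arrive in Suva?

19:19 on December 2

Convert departure to UTC: 15:52 − 5:30 = 10:22 UTC on Dec 1.
Add 10 hours 35 minutes leg 1 → 20:57 UTC.
Add 4 hours 57 minutes layover in Kiritimati → 01:54 UTC (Dec 2).
Add 5 hours and 25 minutes leg 2 → 07:19 UTC.
Suva is UTC+12:00, so local arrival = 07:19 + 12:00 = 19:19 on Dec 2.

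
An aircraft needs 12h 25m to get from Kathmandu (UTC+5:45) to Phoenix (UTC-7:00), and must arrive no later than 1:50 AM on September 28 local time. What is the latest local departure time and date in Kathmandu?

Target arrival in UTC: 1:50 AM + 7:00 = 8:50 AM on Sep 28.
Subtract 12 hours and 25 minutes → departure 8:25 PM UTC on Sep 27.
Kathmandu is UTC+5:45: 8:25 PM + 5:45 = 2:10 AM on Sep 28.

2:10 AM on September 28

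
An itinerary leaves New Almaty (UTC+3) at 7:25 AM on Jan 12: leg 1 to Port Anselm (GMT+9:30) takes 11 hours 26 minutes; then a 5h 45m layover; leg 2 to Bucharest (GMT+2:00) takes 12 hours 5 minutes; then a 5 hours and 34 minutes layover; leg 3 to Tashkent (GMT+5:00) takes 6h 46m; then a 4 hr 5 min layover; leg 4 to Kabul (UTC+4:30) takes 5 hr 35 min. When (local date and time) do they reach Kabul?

12:11 PM on Jan 14

Convert departure to UTC: 7:25 AM − 3:00 = 4:25 AM UTC on Jan 12.
Add 11 hours 26 minutes leg 1 → 3:51 PM UTC.
Add 5 hours and 45 minutes layover in Port Anselm → 9:36 PM UTC.
Add 12 hours 5 minutes leg 2 → 9:41 AM UTC (Jan 13).
Add 5 hours and 34 minutes layover in Bucharest → 3:15 PM UTC.
Add 6 hours 46 minutes leg 3 → 10:01 PM UTC.
Add 4 hours 5 minutes layover in Tashkent → 2:06 AM UTC (Jan 14).
Add 5 hours 35 minutes leg 4 → 7:41 AM UTC.
Kabul is UTC+4:30, so local arrival = 7:41 AM + 4:30 = 12:11 PM on Jan 14.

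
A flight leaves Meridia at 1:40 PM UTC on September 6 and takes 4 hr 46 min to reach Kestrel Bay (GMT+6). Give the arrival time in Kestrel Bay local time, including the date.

12:26 AM on Sep 7

Departure is given in UTC: 1:40 PM on Sep 6.
Add 4 hours and 46 minutes → 6:26 PM UTC.
Kestrel Bay is UTC+6:00: 6:26 PM + 6:00 = 12:26 AM on Sep 7.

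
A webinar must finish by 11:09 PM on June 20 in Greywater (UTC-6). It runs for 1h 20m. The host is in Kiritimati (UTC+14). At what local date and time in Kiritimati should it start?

Target end time in UTC: 11:09 PM + 6:00 = 5:09 AM on Jun 21.
Subtract 1 hour 20 minutes → start 3:49 AM UTC on Jun 21.
Kiritimati is UTC+14:00: 3:49 AM + 14:00 = 5:49 PM on Jun 21.

5:49 PM on June 21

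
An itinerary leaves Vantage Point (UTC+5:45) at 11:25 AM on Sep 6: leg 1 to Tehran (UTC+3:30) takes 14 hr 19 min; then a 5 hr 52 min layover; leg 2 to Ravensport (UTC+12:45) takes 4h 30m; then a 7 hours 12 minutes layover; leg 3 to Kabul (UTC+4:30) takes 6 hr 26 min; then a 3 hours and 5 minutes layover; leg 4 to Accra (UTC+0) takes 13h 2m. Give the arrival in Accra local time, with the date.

Convert departure to UTC: 11:25 AM − 5:45 = 5:40 AM UTC on Sep 6.
Add 14 hours and 19 minutes leg 1 → 7:59 PM UTC.
Add 5 hours and 52 minutes layover in Tehran → 1:51 AM UTC (Sep 7).
Add 4 hours and 30 minutes leg 2 → 6:21 AM UTC.
Add 7 hours and 12 minutes layover in Ravensport → 1:33 PM UTC.
Add 6 hours and 26 minutes leg 3 → 7:59 PM UTC.
Add 3 hours and 5 minutes layover in Kabul → 11:04 PM UTC.
Add 13 hours and 2 minutes leg 4 → 12:06 PM UTC (Sep 8).
Accra is UTC+0, so local arrival is the same: 12:06 PM on Sep 8.

12:06 PM on September 8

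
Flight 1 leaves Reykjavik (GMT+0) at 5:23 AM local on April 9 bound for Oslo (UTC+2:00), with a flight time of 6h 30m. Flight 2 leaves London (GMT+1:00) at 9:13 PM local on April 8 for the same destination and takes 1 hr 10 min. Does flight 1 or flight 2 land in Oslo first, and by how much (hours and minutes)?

the second, by 14 hours 30 minutes

Flight 1 departs at 5:23 AM UTC (Apr 9).
+6 hours 30 minutes → arrive 11:53 AM UTC on Apr 9.
Flight 2 in UTC: 9:13 PM − 1:00 = 8:13 PM on Apr 8.
+1 hour 10 minutes → arrive 9:23 PM UTC on Apr 8.
Flight 2 lands earlier by 14 hours 30 minutes.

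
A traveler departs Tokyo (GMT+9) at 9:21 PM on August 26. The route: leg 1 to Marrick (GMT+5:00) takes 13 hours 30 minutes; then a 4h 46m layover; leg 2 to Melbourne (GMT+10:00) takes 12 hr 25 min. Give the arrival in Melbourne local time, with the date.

5:02 AM on August 28

Convert departure to UTC: 9:21 PM − 9:00 = 12:21 PM UTC on Aug 26.
Add 13 hours 30 minutes leg 1 → 1:51 AM UTC (Aug 27).
Add 4 hours 46 minutes layover in Marrick → 6:37 AM UTC.
Add 12 hours and 25 minutes leg 2 → 7:02 PM UTC.
Melbourne is UTC+10:00, so local arrival = 7:02 PM + 10:00 = 5:02 AM on Aug 28.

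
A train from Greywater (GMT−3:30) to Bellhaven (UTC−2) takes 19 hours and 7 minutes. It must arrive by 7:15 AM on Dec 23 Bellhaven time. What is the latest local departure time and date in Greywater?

Target arrival in UTC: 7:15 AM + 2:00 = 9:15 AM on Dec 23.
Subtract 19 hours 7 minutes → departure 2:08 PM UTC on Dec 22.
Greywater is UTC−3:30: 2:08 PM − 3:30 = 10:38 AM on Dec 22.

10:38 AM on Dec 22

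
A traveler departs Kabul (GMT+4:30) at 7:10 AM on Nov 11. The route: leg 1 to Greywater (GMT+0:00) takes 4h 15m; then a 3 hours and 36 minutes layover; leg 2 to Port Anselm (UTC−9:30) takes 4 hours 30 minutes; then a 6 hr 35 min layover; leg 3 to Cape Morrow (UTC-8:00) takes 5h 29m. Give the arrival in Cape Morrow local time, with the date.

7:05 PM on November 11

Convert departure to UTC: 7:10 AM − 4:30 = 2:40 AM UTC on Nov 11.
Add 4 hours and 15 minutes leg 1 → 6:55 AM UTC.
Add 3 hours 36 minutes layover in Greywater → 10:31 AM UTC.
Add 4 hours and 30 minutes leg 2 → 3:01 PM UTC.
Add 6 hours 35 minutes layover in Port Anselm → 9:36 PM UTC.
Add 5 hours and 29 minutes leg 3 → 3:05 AM UTC (Nov 12).
Cape Morrow is UTC−8:00, so local arrival = 3:05 AM − 8:00 = 7:05 PM on Nov 11.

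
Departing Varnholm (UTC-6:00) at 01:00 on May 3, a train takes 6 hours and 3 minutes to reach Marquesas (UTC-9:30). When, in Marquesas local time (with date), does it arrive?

Convert departure to UTC: 01:00 + 6:00 = 07:00 UTC on May 3.
Add 6 hours and 3 minutes travel time → 13:03 UTC.
Marquesas is UTC−9:30, so local arrival = 13:03 − 9:30 = 03:33 on May 3.

03:33 on May 3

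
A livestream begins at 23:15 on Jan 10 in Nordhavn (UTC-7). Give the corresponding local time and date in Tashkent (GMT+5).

Tashkent is 12:00 ahead of Nordhavn.
Shift by the zone difference: 23:15 + 12:00 = 11:15 on Jan 11 in Tashkent.

11:15 on January 11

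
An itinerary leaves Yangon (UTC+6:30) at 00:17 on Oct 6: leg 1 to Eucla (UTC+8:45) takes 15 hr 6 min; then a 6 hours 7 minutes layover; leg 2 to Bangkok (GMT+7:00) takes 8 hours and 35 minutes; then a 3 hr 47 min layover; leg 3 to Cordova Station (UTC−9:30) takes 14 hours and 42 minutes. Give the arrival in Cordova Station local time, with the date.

Convert departure to UTC: 00:17 − 6:30 = 17:47 UTC on Oct 5.
Add 15 hours and 6 minutes leg 1 → 08:53 UTC (Oct 6).
Add 6 hours and 7 minutes layover in Eucla → 15:00 UTC.
Add 8 hours 35 minutes leg 2 → 23:35 UTC.
Add 3 hours and 47 minutes layover in Bangkok → 03:22 UTC (Oct 7).
Add 14 hours 42 minutes leg 3 → 18:04 UTC.
Cordova Station is UTC−9:30, so local arrival = 18:04 − 9:30 = 08:34 on Oct 7.

08:34 on October 7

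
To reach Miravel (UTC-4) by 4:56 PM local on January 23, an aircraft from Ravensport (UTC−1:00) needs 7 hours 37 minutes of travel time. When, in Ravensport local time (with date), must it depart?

12:19 PM on January 23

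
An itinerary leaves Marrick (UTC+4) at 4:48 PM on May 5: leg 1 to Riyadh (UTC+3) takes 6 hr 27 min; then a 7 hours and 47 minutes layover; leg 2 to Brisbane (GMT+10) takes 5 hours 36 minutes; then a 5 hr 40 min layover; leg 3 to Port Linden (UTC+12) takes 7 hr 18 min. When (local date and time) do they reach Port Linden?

Convert departure to UTC: 4:48 PM − 4:00 = 12:48 PM UTC on May 5.
Add 6 hours and 27 minutes leg 1 → 7:15 PM UTC.
Add 7 hours and 47 minutes layover in Riyadh → 3:02 AM UTC (May 6).
Add 5 hours 36 minutes leg 2 → 8:38 AM UTC.
Add 5 hours 40 minutes layover in Brisbane → 2:18 PM UTC.
Add 7 hours and 18 minutes leg 3 → 9:36 PM UTC.
Port Linden is UTC+12:00, so local arrival = 9:36 PM + 12:00 = 9:36 AM on May 7.

9:36 AM on May 7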